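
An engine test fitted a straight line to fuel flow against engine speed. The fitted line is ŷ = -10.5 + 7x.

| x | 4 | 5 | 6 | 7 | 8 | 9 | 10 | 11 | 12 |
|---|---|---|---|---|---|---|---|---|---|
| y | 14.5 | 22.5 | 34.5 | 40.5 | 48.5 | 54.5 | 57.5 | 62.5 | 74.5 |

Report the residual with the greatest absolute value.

x=4: ŷ = -10.5 + 7·4 = 17.5; r = 14.5 − 17.5 = -3
x=5: ŷ = -10.5 + 7·5 = 24.5; r = 22.5 − 24.5 = -2
x=6: ŷ = -10.5 + 7·6 = 31.5; r = 34.5 − 31.5 = 3
x=7: ŷ = -10.5 + 7·7 = 38.5; r = 40.5 − 38.5 = 2
x=8: ŷ = -10.5 + 7·8 = 45.5; r = 48.5 − 45.5 = 3
x=9: ŷ = -10.5 + 7·9 = 52.5; r = 54.5 − 52.5 = 2
x=10: ŷ = -10.5 + 7·10 = 59.5; r = 57.5 − 59.5 = -2
x=11: ŷ = -10.5 + 7·11 = 66.5; r = 62.5 − 66.5 = -4
x=12: ŷ = -10.5 + 7·12 = 73.5; r = 74.5 − 73.5 = 1
Largest |r| is 4 at x = 11, residual -4.

r = -4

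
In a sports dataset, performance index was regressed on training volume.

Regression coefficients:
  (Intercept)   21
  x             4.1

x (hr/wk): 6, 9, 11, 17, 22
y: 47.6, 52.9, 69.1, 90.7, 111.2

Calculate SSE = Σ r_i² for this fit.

x=6: ŷ = 21 + 4.1·6 = 45.6; r = 47.6 − 45.6 = 2
x=9: ŷ = 21 + 4.1·9 = 57.9; r = 52.9 − 57.9 = -5
x=11: ŷ = 21 + 4.1·11 = 66.1; r = 69.1 − 66.1 = 3
x=17: ŷ = 21 + 4.1·17 = 90.7; r = 90.7 − 90.7 = 0
x=22: ŷ = 21 + 4.1·22 = 111.2; r = 111.2 − 111.2 = 0
SSE = 4 + 25 + 9 + 0 + 0 = 38

SSE = 38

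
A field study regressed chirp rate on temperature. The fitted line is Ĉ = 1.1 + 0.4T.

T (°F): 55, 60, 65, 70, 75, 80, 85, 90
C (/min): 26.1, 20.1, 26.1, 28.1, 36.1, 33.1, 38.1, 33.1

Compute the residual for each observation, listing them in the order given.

T=55: Ĉ = 1.1 + 0.4·55 = 23.1; e = 26.1 − 23.1 = 3
T=60: Ĉ = 1.1 + 0.4·60 = 25.1; e = 20.1 − 25.1 = -5
T=65: Ĉ = 1.1 + 0.4·65 = 27.1; e = 26.1 − 27.1 = -1
T=70: Ĉ = 1.1 + 0.4·70 = 29.1; e = 28.1 − 29.1 = -1
T=75: Ĉ = 1.1 + 0.4·75 = 31.1; e = 36.1 − 31.1 = 5
T=80: Ĉ = 1.1 + 0.4·80 = 33.1; e = 33.1 − 33.1 = 0
T=85: Ĉ = 1.1 + 0.4·85 = 35.1; e = 38.1 − 35.1 = 3
T=90: Ĉ = 1.1 + 0.4·90 = 37.1; e = 33.1 − 37.1 = -4

3, -5, -1, -1, 5, 0, 3, -4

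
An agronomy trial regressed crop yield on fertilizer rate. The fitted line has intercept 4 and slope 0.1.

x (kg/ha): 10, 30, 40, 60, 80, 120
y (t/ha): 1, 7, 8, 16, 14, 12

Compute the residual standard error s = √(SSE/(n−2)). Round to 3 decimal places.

s = 4.243

x=10: ŷ = 4 + 0.1·10 = 5; e = 1 − 5 = -4
x=30: ŷ = 4 + 0.1·30 = 7; e = 7 − 7 = 0
x=40: ŷ = 4 + 0.1·40 = 8; e = 8 − 8 = 0
x=60: ŷ = 4 + 0.1·60 = 10; e = 16 − 10 = 6
x=80: ŷ = 4 + 0.1·80 = 12; e = 14 − 12 = 2
x=120: ŷ = 4 + 0.1·120 = 16; e = 12 − 16 = -4
SSE = 16 + 0 + 0 + 36 + 4 + 16 = 72
s = √(72/4) = √18 ≈ 4.243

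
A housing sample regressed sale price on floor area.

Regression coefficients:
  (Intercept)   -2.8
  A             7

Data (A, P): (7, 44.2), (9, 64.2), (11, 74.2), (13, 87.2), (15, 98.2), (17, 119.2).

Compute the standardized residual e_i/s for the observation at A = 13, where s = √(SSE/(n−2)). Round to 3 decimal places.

-0.295

A=7: ŷ = -2.8 + 7·7 = 46.2; e = 44.2 − 46.2 = -2
A=9: ŷ = -2.8 + 7·9 = 60.2; e = 64.2 − 60.2 = 4
A=11: ŷ = -2.8 + 7·11 = 74.2; e = 74.2 − 74.2 = 0
A=13: ŷ = -2.8 + 7·13 = 88.2; e = 87.2 − 88.2 = -1
A=15: ŷ = -2.8 + 7·15 = 102.2; e = 98.2 − 102.2 = -4
A=17: ŷ = -2.8 + 7·17 = 116.2; e = 119.2 − 116.2 = 3
SSE = 4 + 16 + 0 + 1 + 16 + 9 = 46
s = √(46/4) = 3.39116
e/s = -1 / 3.39116 = -0.295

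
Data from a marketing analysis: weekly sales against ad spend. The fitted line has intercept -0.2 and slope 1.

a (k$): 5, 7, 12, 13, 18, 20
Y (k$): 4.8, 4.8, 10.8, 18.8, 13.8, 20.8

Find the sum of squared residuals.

SSE = 58

a=5: Ŷ = -0.2 + 5 = 4.8; e = 4.8 − 4.8 = 0
a=7: Ŷ = -0.2 + 7 = 6.8; e = 4.8 − 6.8 = -2
a=12: Ŷ = -0.2 + 12 = 11.8; e = 10.8 − 11.8 = -1
a=13: Ŷ = -0.2 + 13 = 12.8; e = 18.8 − 12.8 = 6
a=18: Ŷ = -0.2 + 18 = 17.8; e = 13.8 − 17.8 = -4
a=20: Ŷ = -0.2 + 20 = 19.8; e = 20.8 − 19.8 = 1
SSE = 0 + 4 + 1 + 36 + 16 + 1 = 58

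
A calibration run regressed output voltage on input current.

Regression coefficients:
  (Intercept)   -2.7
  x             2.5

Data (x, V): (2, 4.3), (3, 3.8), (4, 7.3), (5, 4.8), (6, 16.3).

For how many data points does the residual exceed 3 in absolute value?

x=2: V̂ = -2.7 + 2.5·2 = 2.3; r = 4.3 − 2.3 = 2
x=3: V̂ = -2.7 + 2.5·3 = 4.8; r = 3.8 − 4.8 = -1
x=4: V̂ = -2.7 + 2.5·4 = 7.3; r = 7.3 − 7.3 = 0
x=5: V̂ = -2.7 + 2.5·5 = 9.8; r = 4.8 − 9.8 = -5
x=6: V̂ = -2.7 + 2.5·6 = 12.3; r = 16.3 − 12.3 = 4
|r| > 3: x=5 (|r|=5), x=6 (|r|=4) → 2

2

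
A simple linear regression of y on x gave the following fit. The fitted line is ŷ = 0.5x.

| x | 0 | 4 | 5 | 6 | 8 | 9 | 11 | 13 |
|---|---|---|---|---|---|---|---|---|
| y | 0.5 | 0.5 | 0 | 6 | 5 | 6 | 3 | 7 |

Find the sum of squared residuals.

x=0: ŷ = 0.5·0 = 0; e = 0.5 − 0 = 0.5
x=4: ŷ = 0.5·4 = 2; e = 0.5 − 2 = -1.5
x=5: ŷ = 0.5·5 = 2.5; e = 0 − 2.5 = -2.5
x=6: ŷ = 0.5·6 = 3; e = 6 − 3 = 3
x=8: ŷ = 0.5·8 = 4; e = 5 − 4 = 1
x=9: ŷ = 0.5·9 = 4.5; e = 6 − 4.5 = 1.5
x=11: ŷ = 0.5·11 = 5.5; e = 3 − 5.5 = -2.5
x=13: ŷ = 0.5·13 = 6.5; e = 7 − 6.5 = 0.5
SSE = 0.25 + 2.25 + 6.25 + 9 + 1 + 2.25 + 6.25 + 0.25 = 27.5

SSE = 27.5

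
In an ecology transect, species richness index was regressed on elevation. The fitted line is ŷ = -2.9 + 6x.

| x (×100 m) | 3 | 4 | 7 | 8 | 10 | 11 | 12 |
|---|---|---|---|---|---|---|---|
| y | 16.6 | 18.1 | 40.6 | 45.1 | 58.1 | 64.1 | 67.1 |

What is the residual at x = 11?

e = 1

ŷ = -2.9 + 6·11 = 63.1
e = 64.1 − 63.1 = 1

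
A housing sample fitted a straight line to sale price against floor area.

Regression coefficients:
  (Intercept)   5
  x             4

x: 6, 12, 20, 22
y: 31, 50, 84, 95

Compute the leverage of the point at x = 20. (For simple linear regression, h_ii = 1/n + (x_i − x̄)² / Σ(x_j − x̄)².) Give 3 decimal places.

h = 0.402

x̄ = (6 + 12 + 20 + 22)/4 = 15
Σ(x − x̄)² = 81 + 9 + 25 + 49 = 164
h = 1/4 + (5)²/164 = 0.25 + 0.152439 = 0.402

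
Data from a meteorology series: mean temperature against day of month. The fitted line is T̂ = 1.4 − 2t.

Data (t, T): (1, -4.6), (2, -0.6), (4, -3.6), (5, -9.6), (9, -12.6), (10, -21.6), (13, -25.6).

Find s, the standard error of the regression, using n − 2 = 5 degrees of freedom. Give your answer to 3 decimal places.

s = 3.347

t=1: T̂ = 1.4 − 2·1 = -0.6; r = -4.6 − (-0.6) = -4
t=2: T̂ = 1.4 − 2·2 = -2.6; r = -0.6 − (-2.6) = 2
t=4: T̂ = 1.4 − 2·4 = -6.6; r = -3.6 − (-6.6) = 3
t=5: T̂ = 1.4 − 2·5 = -8.6; r = -9.6 − (-8.6) = -1
t=9: T̂ = 1.4 − 2·9 = -16.6; r = -12.6 − (-16.6) = 4
t=10: T̂ = 1.4 − 2·10 = -18.6; r = -21.6 − (-18.6) = -3
t=13: T̂ = 1.4 − 2·13 = -24.6; r = -25.6 − (-24.6) = -1
SSE = 16 + 4 + 9 + 1 + 16 + 9 + 1 = 56
s = √(56/5) = √11.2 ≈ 3.347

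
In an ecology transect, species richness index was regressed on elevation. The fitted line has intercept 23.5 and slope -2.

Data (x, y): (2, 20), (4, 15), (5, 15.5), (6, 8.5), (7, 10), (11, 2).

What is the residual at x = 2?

ŷ = 23.5 − 2·2 = 19.5
e = 20 − 19.5 = 0.5

e = 0.5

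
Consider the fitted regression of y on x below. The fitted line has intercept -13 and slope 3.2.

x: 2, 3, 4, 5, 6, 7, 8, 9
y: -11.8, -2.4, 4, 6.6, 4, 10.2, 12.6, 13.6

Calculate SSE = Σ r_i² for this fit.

x=2: ŷ = -13 + 3.2·2 = -6.6; r = -11.8 − (-6.6) = -5.2
x=3: ŷ = -13 + 3.2·3 = -3.4; r = -2.4 − (-3.4) = 1
x=4: ŷ = -13 + 3.2·4 = -0.2; r = 4 − (-0.2) = 4.2
x=5: ŷ = -13 + 3.2·5 = 3; r = 6.6 − 3 = 3.6
x=6: ŷ = -13 + 3.2·6 = 6.2; r = 4 − 6.2 = -2.2
x=7: ŷ = -13 + 3.2·7 = 9.4; r = 10.2 − 9.4 = 0.8
x=8: ŷ = -13 + 3.2·8 = 12.6; r = 12.6 − 12.6 = 0
x=9: ŷ = -13 + 3.2·9 = 15.8; r = 13.6 − 15.8 = -2.2
SSE = 27.04 + 1 + 17.64 + 12.96 + 4.84 + 0.64 + 0 + 4.84 = 68.96

SSE = 68.96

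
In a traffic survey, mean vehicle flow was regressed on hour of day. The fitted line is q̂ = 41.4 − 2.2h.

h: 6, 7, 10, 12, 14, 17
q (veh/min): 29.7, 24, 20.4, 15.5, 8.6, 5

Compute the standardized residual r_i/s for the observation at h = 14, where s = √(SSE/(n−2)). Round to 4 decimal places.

-1.1314

h=6: q̂ = 41.4 − 2.2·6 = 28.2; r = 29.7 − 28.2 = 1.5
h=7: q̂ = 41.4 − 2.2·7 = 26; r = 24 − 26 = -2
h=10: q̂ = 41.4 − 2.2·10 = 19.4; r = 20.4 − 19.4 = 1
h=12: q̂ = 41.4 − 2.2·12 = 15; r = 15.5 − 15 = 0.5
h=14: q̂ = 41.4 − 2.2·14 = 10.6; r = 8.6 − 10.6 = -2
h=17: q̂ = 41.4 − 2.2·17 = 4; r = 5 − 4 = 1
SSE = 2.25 + 4 + 1 + 0.25 + 4 + 1 = 12.5
s = √(12.5/4) = 1.76777
r/s = -2 / 1.76777 = -1.1314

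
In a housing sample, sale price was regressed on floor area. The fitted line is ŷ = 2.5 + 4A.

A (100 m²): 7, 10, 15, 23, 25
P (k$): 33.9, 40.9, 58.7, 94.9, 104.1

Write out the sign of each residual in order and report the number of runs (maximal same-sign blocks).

3 runs

A=7: ŷ = 2.5 + 4·7 = 30.5; e = 33.9 − 30.5 = 3.4
A=10: ŷ = 2.5 + 4·10 = 42.5; e = 40.9 − 42.5 = -1.6
A=15: ŷ = 2.5 + 4·15 = 62.5; e = 58.7 − 62.5 = -3.8
A=23: ŷ = 2.5 + 4·23 = 94.5; e = 94.9 − 94.5 = 0.4
A=25: ŷ = 2.5 + 4·25 = 102.5; e = 104.1 − 102.5 = 1.6
Signs: + − − + +
Runs: +×1, −×2, +×2 → 3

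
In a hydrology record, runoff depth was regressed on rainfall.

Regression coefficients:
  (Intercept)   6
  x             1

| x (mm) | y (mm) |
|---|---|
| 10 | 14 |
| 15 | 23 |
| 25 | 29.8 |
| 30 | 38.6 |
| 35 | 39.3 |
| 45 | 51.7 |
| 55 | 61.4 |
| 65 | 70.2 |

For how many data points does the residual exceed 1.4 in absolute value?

4

x=10: ŷ = 6 + 10 = 16; r = 14 − 16 = -2
x=15: ŷ = 6 + 15 = 21; r = 23 − 21 = 2
x=25: ŷ = 6 + 25 = 31; r = 29.8 − 31 = -1.2
x=30: ŷ = 6 + 30 = 36; r = 38.6 − 36 = 2.6
x=35: ŷ = 6 + 35 = 41; r = 39.3 − 41 = -1.7
x=45: ŷ = 6 + 45 = 51; r = 51.7 − 51 = 0.7
x=55: ŷ = 6 + 55 = 61; r = 61.4 − 61 = 0.4
x=65: ŷ = 6 + 65 = 71; r = 70.2 − 71 = -0.8
|r| > 1.4: x=10 (|r|=2), x=15 (|r|=2), x=30 (|r|=2.6), x=35 (|r|=1.7) → 4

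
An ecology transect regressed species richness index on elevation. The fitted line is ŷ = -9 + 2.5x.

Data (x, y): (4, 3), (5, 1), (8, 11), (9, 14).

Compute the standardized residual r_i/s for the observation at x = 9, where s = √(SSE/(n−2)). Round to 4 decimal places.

0.2182

x=4: ŷ = -9 + 2.5·4 = 1; r = 3 − 1 = 2
x=5: ŷ = -9 + 2.5·5 = 3.5; r = 1 − 3.5 = -2.5
x=8: ŷ = -9 + 2.5·8 = 11; r = 11 − 11 = 0
x=9: ŷ = -9 + 2.5·9 = 13.5; r = 14 − 13.5 = 0.5
SSE = 4 + 6.25 + 0 + 0.25 = 10.5
s = √(10.5/2) = 2.29129
r/s = 0.5 / 2.29129 = 0.2182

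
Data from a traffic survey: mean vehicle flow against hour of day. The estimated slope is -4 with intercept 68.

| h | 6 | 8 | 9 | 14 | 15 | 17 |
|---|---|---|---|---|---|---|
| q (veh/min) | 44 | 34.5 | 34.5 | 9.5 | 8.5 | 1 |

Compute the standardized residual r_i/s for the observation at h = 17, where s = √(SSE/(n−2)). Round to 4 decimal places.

h=6: q̂ = 68 − 4·6 = 44; r = 44 − 44 = 0
h=8: q̂ = 68 − 4·8 = 36; r = 34.5 − 36 = -1.5
h=9: q̂ = 68 − 4·9 = 32; r = 34.5 − 32 = 2.5
h=14: q̂ = 68 − 4·14 = 12; r = 9.5 − 12 = -2.5
h=15: q̂ = 68 − 4·15 = 8; r = 8.5 − 8 = 0.5
h=17: q̂ = 68 − 4·17 = 0; r = 1 − 0 = 1
SSE = 0 + 2.25 + 6.25 + 6.25 + 0.25 + 1 = 16
s = √(16/4) = 2
r/s = 1 / 2 = 0.5000

0.5000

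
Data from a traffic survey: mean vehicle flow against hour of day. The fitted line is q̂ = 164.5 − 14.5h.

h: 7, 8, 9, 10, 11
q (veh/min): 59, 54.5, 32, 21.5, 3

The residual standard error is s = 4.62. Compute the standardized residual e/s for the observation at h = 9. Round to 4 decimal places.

-0.4329

q̂ = 164.5 − 14.5·9 = 34
e = 32 − 34 = -2
e/s = -2 / 4.62 = -0.4329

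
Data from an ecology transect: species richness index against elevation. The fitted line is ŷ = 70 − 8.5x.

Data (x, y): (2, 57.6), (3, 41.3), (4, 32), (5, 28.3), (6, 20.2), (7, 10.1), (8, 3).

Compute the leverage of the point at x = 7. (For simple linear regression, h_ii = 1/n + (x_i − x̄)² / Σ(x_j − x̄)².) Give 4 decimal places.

h = 0.2857

x̄ = (2 + 3 + 4 + 5 + 6 + 7 + 8)/7 = 5
Σ(x − x̄)² = 9 + 4 + 1 + 0 + 1 + 4 + 9 = 28
h = 1/7 + (2)²/28 = 0.142857 + 0.142857 = 0.2857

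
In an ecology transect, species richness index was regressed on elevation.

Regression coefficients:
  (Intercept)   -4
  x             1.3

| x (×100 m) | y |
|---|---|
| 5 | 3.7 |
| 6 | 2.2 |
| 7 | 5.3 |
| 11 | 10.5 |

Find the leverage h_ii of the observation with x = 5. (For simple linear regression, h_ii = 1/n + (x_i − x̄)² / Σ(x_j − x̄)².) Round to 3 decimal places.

h = 0.494

x̄ = (5 + 6 + 7 + 11)/4 = 7.25
Σ(x − x̄)² = 5.0625 + 1.5625 + 0.0625 + 14.0625 = 20.75
h = 1/4 + (-2.25)²/20.75 = 0.25 + 0.243976 = 0.494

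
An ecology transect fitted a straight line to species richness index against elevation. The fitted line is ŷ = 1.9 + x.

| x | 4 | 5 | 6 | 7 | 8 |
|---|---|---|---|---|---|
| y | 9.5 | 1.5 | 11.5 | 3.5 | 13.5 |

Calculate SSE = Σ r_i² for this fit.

x=4: ŷ = 1.9 + 4 = 5.9; r = 9.5 − 5.9 = 3.6
x=5: ŷ = 1.9 + 5 = 6.9; r = 1.5 − 6.9 = -5.4
x=6: ŷ = 1.9 + 6 = 7.9; r = 11.5 − 7.9 = 3.6
x=7: ŷ = 1.9 + 7 = 8.9; r = 3.5 − 8.9 = -5.4
x=8: ŷ = 1.9 + 8 = 9.9; r = 13.5 − 9.9 = 3.6
SSE = 12.96 + 29.16 + 12.96 + 29.16 + 12.96 = 97.2

SSE = 97.2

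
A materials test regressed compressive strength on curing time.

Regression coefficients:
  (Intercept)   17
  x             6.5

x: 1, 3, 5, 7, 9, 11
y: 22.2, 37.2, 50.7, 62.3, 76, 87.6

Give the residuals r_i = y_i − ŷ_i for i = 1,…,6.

-1.3, 0.7, 1.2, -0.2, 0.5, -0.9

x=1: ŷ = 17 + 6.5·1 = 23.5; r = 22.2 − 23.5 = -1.3
x=3: ŷ = 17 + 6.5·3 = 36.5; r = 37.2 − 36.5 = 0.7
x=5: ŷ = 17 + 6.5·5 = 49.5; r = 50.7 − 49.5 = 1.2
x=7: ŷ = 17 + 6.5·7 = 62.5; r = 62.3 − 62.5 = -0.2
x=9: ŷ = 17 + 6.5·9 = 75.5; r = 76 − 75.5 = 0.5
x=11: ŷ = 17 + 6.5·11 = 88.5; r = 87.6 − 88.5 = -0.9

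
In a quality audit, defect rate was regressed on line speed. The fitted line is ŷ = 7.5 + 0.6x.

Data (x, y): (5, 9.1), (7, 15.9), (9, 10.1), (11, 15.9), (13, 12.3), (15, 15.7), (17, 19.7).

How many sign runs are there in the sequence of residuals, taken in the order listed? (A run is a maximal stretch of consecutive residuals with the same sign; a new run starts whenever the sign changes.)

x=5: ŷ = 7.5 + 0.6·5 = 10.5; e = 9.1 − 10.5 = -1.4
x=7: ŷ = 7.5 + 0.6·7 = 11.7; e = 15.9 − 11.7 = 4.2
x=9: ŷ = 7.5 + 0.6·9 = 12.9; e = 10.1 − 12.9 = -2.8
x=11: ŷ = 7.5 + 0.6·11 = 14.1; e = 15.9 − 14.1 = 1.8
x=13: ŷ = 7.5 + 0.6·13 = 15.3; e = 12.3 − 15.3 = -3
x=15: ŷ = 7.5 + 0.6·15 = 16.5; e = 15.7 − 16.5 = -0.8
x=17: ŷ = 7.5 + 0.6·17 = 17.7; e = 19.7 − 17.7 = 2
Signs: − + − + − − +
Runs: −×1, +×1, −×1, +×1, −×2, +×1 → 6

6 runs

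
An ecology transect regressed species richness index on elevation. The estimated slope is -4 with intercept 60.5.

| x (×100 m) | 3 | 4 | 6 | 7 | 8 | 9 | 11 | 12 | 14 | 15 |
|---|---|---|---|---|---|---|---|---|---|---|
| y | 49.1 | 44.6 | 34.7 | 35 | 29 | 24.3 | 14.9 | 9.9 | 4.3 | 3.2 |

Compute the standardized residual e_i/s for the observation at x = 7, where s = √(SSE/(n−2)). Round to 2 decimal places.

x=3: ŷ = 60.5 − 4·3 = 48.5; e = 49.1 − 48.5 = 0.6
x=4: ŷ = 60.5 − 4·4 = 44.5; e = 44.6 − 44.5 = 0.1
x=6: ŷ = 60.5 − 4·6 = 36.5; e = 34.7 − 36.5 = -1.8
x=7: ŷ = 60.5 − 4·7 = 32.5; e = 35 − 32.5 = 2.5
x=8: ŷ = 60.5 − 4·8 = 28.5; e = 29 − 28.5 = 0.5
x=9: ŷ = 60.5 − 4·9 = 24.5; e = 24.3 − 24.5 = -0.2
x=11: ŷ = 60.5 − 4·11 = 16.5; e = 14.9 − 16.5 = -1.6
x=12: ŷ = 60.5 − 4·12 = 12.5; e = 9.9 − 12.5 = -2.6
x=14: ŷ = 60.5 − 4·14 = 4.5; e = 4.3 − 4.5 = -0.2
x=15: ŷ = 60.5 − 4·15 = 0.5; e = 3.2 − 0.5 = 2.7
SSE = 0.36 + 0.01 + 3.24 + 6.25 + 0.25 + 0.04 + 2.56 + 6.76 + 0.04 + 7.29 = 26.8
s = √(26.8/8) = 1.8303
e/s = 2.5 / 1.8303 = 1.37

1.37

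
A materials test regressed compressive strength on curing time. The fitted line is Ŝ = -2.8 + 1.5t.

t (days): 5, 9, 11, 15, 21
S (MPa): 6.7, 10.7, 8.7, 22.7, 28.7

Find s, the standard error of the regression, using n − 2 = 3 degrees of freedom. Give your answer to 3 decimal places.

t=5: Ŝ = -2.8 + 1.5·5 = 4.7; e = 6.7 − 4.7 = 2
t=9: Ŝ = -2.8 + 1.5·9 = 10.7; e = 10.7 − 10.7 = 0
t=11: Ŝ = -2.8 + 1.5·11 = 13.7; e = 8.7 − 13.7 = -5
t=15: Ŝ = -2.8 + 1.5·15 = 19.7; e = 22.7 − 19.7 = 3
t=21: Ŝ = -2.8 + 1.5·21 = 28.7; e = 28.7 − 28.7 = 0
SSE = 4 + 0 + 25 + 9 + 0 = 38
s = √(38/3) = √12.6667 ≈ 3.559

s = 3.559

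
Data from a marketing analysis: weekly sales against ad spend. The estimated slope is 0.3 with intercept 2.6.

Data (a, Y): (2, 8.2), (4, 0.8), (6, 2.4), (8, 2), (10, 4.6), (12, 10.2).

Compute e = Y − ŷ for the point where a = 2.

e = 5

ŷ = 2.6 + 0.3·2 = 3.2
e = 8.2 − 3.2 = 5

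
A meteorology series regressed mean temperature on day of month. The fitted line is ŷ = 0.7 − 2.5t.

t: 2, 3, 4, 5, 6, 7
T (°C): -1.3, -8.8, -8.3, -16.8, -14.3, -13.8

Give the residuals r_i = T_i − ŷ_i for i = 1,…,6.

3, -2, 1, -5, 0, 3

t=2: ŷ = 0.7 − 2.5·2 = -4.3; r = -1.3 − (-4.3) = 3
t=3: ŷ = 0.7 − 2.5·3 = -6.8; r = -8.8 − (-6.8) = -2
t=4: ŷ = 0.7 − 2.5·4 = -9.3; r = -8.3 − (-9.3) = 1
t=5: ŷ = 0.7 − 2.5·5 = -11.8; r = -16.8 − (-11.8) = -5
t=6: ŷ = 0.7 − 2.5·6 = -14.3; r = -14.3 − (-14.3) = 0
t=7: ŷ = 0.7 − 2.5·7 = -16.8; r = -13.8 − (-16.8) = 3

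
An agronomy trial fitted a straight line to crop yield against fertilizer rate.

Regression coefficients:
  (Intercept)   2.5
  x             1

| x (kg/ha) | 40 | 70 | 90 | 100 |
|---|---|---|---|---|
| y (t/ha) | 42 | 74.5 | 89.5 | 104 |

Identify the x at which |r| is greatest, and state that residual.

x=40: ŷ = 2.5 + 40 = 42.5; r = 42 − 42.5 = -0.5
x=70: ŷ = 2.5 + 70 = 72.5; r = 74.5 − 72.5 = 2
x=90: ŷ = 2.5 + 90 = 92.5; r = 89.5 − 92.5 = -3
x=100: ŷ = 2.5 + 100 = 102.5; r = 104 − 102.5 = 1.5
Largest |r| is 3 at x = 90, residual -3.

x = 90, r = -3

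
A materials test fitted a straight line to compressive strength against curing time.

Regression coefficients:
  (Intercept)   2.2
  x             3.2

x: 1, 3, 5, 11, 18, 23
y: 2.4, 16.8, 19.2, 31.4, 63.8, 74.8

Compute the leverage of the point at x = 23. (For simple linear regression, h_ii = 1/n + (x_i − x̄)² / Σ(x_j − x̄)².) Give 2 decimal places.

x̄ = (1 + 3 + 5 + 11 + 18 + 23)/6 = 10.1667
Σ(x − x̄)² = 84.0278 + 51.3611 + 26.6944 + 0.694444 + 61.3611 + 164.694 = 388.833
h = 1/6 + (12.8333)²/388.833 = 0.166667 + 0.423561 = 0.59

h = 0.59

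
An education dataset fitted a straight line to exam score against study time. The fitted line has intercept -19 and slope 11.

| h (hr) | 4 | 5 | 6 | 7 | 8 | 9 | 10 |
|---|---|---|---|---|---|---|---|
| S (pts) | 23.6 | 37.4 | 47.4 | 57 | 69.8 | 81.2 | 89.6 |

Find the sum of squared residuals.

SSE = 9.12

h=4: ŷ = -19 + 11·4 = 25; r = 23.6 − 25 = -1.4
h=5: ŷ = -19 + 11·5 = 36; r = 37.4 − 36 = 1.4
h=6: ŷ = -19 + 11·6 = 47; r = 47.4 − 47 = 0.4
h=7: ŷ = -19 + 11·7 = 58; r = 57 − 58 = -1
h=8: ŷ = -19 + 11·8 = 69; r = 69.8 − 69 = 0.8
h=9: ŷ = -19 + 11·9 = 80; r = 81.2 − 80 = 1.2
h=10: ŷ = -19 + 11·10 = 91; r = 89.6 − 91 = -1.4
SSE = 1.96 + 1.96 + 0.16 + 1 + 0.64 + 1.44 + 1.96 = 9.12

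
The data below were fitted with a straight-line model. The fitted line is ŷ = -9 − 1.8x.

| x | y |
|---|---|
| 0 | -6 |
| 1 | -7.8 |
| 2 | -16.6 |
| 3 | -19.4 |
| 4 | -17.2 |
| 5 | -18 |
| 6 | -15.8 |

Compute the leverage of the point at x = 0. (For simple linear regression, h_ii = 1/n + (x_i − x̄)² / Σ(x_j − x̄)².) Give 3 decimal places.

h = 0.464

x̄ = (0 + 1 + 2 + 3 + 4 + 5 + 6)/7 = 3
Σ(x − x̄)² = 9 + 4 + 1 + 0 + 1 + 4 + 9 = 28
h = 1/7 + (-3)²/28 = 0.142857 + 0.321429 = 0.464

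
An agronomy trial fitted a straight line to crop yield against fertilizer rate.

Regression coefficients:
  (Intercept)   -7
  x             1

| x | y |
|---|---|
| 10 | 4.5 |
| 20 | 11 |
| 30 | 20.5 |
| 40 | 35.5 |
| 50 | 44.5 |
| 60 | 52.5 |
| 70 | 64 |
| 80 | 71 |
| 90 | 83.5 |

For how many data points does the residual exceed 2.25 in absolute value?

2

x=10: ŷ = -7 + 10 = 3; r = 4.5 − 3 = 1.5
x=20: ŷ = -7 + 20 = 13; r = 11 − 13 = -2
x=30: ŷ = -7 + 30 = 23; r = 20.5 − 23 = -2.5
x=40: ŷ = -7 + 40 = 33; r = 35.5 − 33 = 2.5
x=50: ŷ = -7 + 50 = 43; r = 44.5 − 43 = 1.5
x=60: ŷ = -7 + 60 = 53; r = 52.5 − 53 = -0.5
x=70: ŷ = -7 + 70 = 63; r = 64 − 63 = 1
x=80: ŷ = -7 + 80 = 73; r = 71 − 73 = -2
x=90: ŷ = -7 + 90 = 83; r = 83.5 − 83 = 0.5
|r| > 2.25: x=30 (|r|=2.5), x=40 (|r|=2.5) → 2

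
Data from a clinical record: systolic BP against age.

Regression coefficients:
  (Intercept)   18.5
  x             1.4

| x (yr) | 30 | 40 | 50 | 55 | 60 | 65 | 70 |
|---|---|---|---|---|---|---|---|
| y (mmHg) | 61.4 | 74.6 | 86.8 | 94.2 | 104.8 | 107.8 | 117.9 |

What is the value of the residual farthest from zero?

e = 2.3

x=30: ŷ = 18.5 + 1.4·30 = 60.5; e = 61.4 − 60.5 = 0.9
x=40: ŷ = 18.5 + 1.4·40 = 74.5; e = 74.6 − 74.5 = 0.1
x=50: ŷ = 18.5 + 1.4·50 = 88.5; e = 86.8 − 88.5 = -1.7
x=55: ŷ = 18.5 + 1.4·55 = 95.5; e = 94.2 − 95.5 = -1.3
x=60: ŷ = 18.5 + 1.4·60 = 102.5; e = 104.8 − 102.5 = 2.3
x=65: ŷ = 18.5 + 1.4·65 = 109.5; e = 107.8 − 109.5 = -1.7
x=70: ŷ = 18.5 + 1.4·70 = 116.5; e = 117.9 − 116.5 = 1.4
Largest |e| is 2.3 at x = 60, residual 2.3.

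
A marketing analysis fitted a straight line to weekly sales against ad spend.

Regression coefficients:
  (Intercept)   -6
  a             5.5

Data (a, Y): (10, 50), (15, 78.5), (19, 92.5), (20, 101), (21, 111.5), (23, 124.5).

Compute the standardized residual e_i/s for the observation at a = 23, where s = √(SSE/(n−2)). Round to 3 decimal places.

a=10: ŷ = -6 + 5.5·10 = 49; e = 50 − 49 = 1
a=15: ŷ = -6 + 5.5·15 = 76.5; e = 78.5 − 76.5 = 2
a=19: ŷ = -6 + 5.5·19 = 98.5; e = 92.5 − 98.5 = -6
a=20: ŷ = -6 + 5.5·20 = 104; e = 101 − 104 = -3
a=21: ŷ = -6 + 5.5·21 = 109.5; e = 111.5 − 109.5 = 2
a=23: ŷ = -6 + 5.5·23 = 120.5; e = 124.5 − 120.5 = 4
SSE = 1 + 4 + 36 + 9 + 4 + 16 = 70
s = √(70/4) = 4.1833
e/s = 4 / 4.1833 = 0.956

0.956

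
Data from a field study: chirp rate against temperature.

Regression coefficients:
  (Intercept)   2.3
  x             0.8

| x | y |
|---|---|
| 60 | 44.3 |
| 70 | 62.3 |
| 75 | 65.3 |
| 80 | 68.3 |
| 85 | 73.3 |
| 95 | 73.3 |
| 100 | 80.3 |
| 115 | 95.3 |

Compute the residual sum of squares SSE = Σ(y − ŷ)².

x=60: ŷ = 2.3 + 0.8·60 = 50.3; r = 44.3 − 50.3 = -6
x=70: ŷ = 2.3 + 0.8·70 = 58.3; r = 62.3 − 58.3 = 4
x=75: ŷ = 2.3 + 0.8·75 = 62.3; r = 65.3 − 62.3 = 3
x=80: ŷ = 2.3 + 0.8·80 = 66.3; r = 68.3 − 66.3 = 2
x=85: ŷ = 2.3 + 0.8·85 = 70.3; r = 73.3 − 70.3 = 3
x=95: ŷ = 2.3 + 0.8·95 = 78.3; r = 73.3 − 78.3 = -5
x=100: ŷ = 2.3 + 0.8·100 = 82.3; r = 80.3 − 82.3 = -2
x=115: ŷ = 2.3 + 0.8·115 = 94.3; r = 95.3 − 94.3 = 1
SSE = 36 + 16 + 9 + 4 + 9 + 25 + 4 + 1 = 104

SSE = 104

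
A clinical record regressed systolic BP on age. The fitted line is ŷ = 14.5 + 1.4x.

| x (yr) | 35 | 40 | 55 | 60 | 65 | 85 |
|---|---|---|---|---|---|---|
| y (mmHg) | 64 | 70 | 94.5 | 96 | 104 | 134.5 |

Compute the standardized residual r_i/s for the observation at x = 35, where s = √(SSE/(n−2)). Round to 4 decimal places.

x=35: ŷ = 14.5 + 1.4·35 = 63.5; r = 64 − 63.5 = 0.5
x=40: ŷ = 14.5 + 1.4·40 = 70.5; r = 70 − 70.5 = -0.5
x=55: ŷ = 14.5 + 1.4·55 = 91.5; r = 94.5 − 91.5 = 3
x=60: ŷ = 14.5 + 1.4·60 = 98.5; r = 96 − 98.5 = -2.5
x=65: ŷ = 14.5 + 1.4·65 = 105.5; r = 104 − 105.5 = -1.5
x=85: ŷ = 14.5 + 1.4·85 = 133.5; r = 134.5 − 133.5 = 1
SSE = 0.25 + 0.25 + 9 + 6.25 + 2.25 + 1 = 19
s = √(19/4) = 2.17945
r/s = 0.5 / 2.17945 = 0.2294

0.2294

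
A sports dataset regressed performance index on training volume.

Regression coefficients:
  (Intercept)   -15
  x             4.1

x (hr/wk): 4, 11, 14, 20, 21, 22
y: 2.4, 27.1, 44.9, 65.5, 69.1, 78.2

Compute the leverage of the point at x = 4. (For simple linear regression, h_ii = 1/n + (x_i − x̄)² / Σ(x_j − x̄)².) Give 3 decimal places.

h = 0.686

x̄ = (4 + 11 + 14 + 20 + 21 + 22)/6 = 15.3333
Σ(x − x̄)² = 128.444 + 18.7778 + 1.77778 + 21.7778 + 32.1111 + 44.4444 = 247.333
h = 1/6 + (-11.3333)²/247.333 = 0.166667 + 0.519317 = 0.686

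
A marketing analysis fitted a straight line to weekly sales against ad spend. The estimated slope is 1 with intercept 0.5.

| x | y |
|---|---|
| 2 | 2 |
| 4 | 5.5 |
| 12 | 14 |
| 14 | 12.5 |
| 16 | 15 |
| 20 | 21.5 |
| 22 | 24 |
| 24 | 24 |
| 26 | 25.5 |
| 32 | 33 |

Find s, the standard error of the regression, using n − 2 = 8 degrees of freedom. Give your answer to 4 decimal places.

x=2: ŷ = 0.5 + 2 = 2.5; r = 2 − 2.5 = -0.5
x=4: ŷ = 0.5 + 4 = 4.5; r = 5.5 − 4.5 = 1
x=12: ŷ = 0.5 + 12 = 12.5; r = 14 − 12.5 = 1.5
x=14: ŷ = 0.5 + 14 = 14.5; r = 12.5 − 14.5 = -2
x=16: ŷ = 0.5 + 16 = 16.5; r = 15 − 16.5 = -1.5
x=20: ŷ = 0.5 + 20 = 20.5; r = 21.5 − 20.5 = 1
x=22: ŷ = 0.5 + 22 = 22.5; r = 24 − 22.5 = 1.5
x=24: ŷ = 0.5 + 24 = 24.5; r = 24 − 24.5 = -0.5
x=26: ŷ = 0.5 + 26 = 26.5; r = 25.5 − 26.5 = -1
x=32: ŷ = 0.5 + 32 = 32.5; r = 33 − 32.5 = 0.5
SSE = 0.25 + 1 + 2.25 + 4 + 2.25 + 1 + 2.25 + 0.25 + 1 + 0.25 = 14.5
s = √(14.5/8) = √1.8125 ≈ 1.3463

s = 1.3463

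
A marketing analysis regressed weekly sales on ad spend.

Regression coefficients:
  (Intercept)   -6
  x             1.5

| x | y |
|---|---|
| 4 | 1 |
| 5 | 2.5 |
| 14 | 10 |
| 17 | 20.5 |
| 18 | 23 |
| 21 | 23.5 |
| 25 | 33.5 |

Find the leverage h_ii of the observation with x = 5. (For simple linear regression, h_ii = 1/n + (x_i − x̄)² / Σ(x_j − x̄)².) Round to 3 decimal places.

x̄ = (4 + 5 + 14 + 17 + 18 + 21 + 25)/7 = 14.8571
Σ(x − x̄)² = 117.878 + 97.1633 + 0.734694 + 4.59184 + 9.87755 + 37.7347 + 102.878 = 370.857
h = 1/7 + (-9.85714)²/370.857 = 0.142857 + 0.261996 = 0.405

h = 0.405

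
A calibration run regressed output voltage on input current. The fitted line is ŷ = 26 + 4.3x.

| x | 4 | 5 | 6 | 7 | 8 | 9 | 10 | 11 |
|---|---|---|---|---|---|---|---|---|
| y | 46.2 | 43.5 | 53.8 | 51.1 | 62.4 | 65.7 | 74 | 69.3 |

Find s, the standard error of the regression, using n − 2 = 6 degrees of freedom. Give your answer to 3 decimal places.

x=4: ŷ = 26 + 4.3·4 = 43.2; e = 46.2 − 43.2 = 3
x=5: ŷ = 26 + 4.3·5 = 47.5; e = 43.5 − 47.5 = -4
x=6: ŷ = 26 + 4.3·6 = 51.8; e = 53.8 − 51.8 = 2
x=7: ŷ = 26 + 4.3·7 = 56.1; e = 51.1 − 56.1 = -5
x=8: ŷ = 26 + 4.3·8 = 60.4; e = 62.4 − 60.4 = 2
x=9: ŷ = 26 + 4.3·9 = 64.7; e = 65.7 − 64.7 = 1
x=10: ŷ = 26 + 4.3·10 = 69; e = 74 − 69 = 5
x=11: ŷ = 26 + 4.3·11 = 73.3; e = 69.3 − 73.3 = -4
SSE = 9 + 16 + 4 + 25 + 4 + 1 + 25 + 16 = 100
s = √(100/6) = √16.6667 ≈ 4.082

s = 4.082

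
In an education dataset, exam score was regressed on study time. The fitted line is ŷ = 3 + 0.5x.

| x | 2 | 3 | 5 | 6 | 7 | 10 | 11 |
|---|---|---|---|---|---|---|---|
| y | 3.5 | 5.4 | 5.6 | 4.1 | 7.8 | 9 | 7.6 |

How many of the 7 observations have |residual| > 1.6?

x=2: ŷ = 3 + 0.5·2 = 4; r = 3.5 − 4 = -0.5
x=3: ŷ = 3 + 0.5·3 = 4.5; r = 5.4 − 4.5 = 0.9
x=5: ŷ = 3 + 0.5·5 = 5.5; r = 5.6 − 5.5 = 0.1
x=6: ŷ = 3 + 0.5·6 = 6; r = 4.1 − 6 = -1.9
x=7: ŷ = 3 + 0.5·7 = 6.5; r = 7.8 − 6.5 = 1.3
x=10: ŷ = 3 + 0.5·10 = 8; r = 9 − 8 = 1
x=11: ŷ = 3 + 0.5·11 = 8.5; r = 7.6 − 8.5 = -0.9
|r| > 1.6: x=6 (|r|=1.9) → 1

1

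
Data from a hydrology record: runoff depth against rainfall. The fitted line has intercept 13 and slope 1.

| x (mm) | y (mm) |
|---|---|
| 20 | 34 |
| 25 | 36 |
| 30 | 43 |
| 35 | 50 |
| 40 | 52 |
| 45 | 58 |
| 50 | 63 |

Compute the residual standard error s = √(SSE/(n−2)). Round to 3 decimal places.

x=20: ŷ = 13 + 20 = 33; e = 34 − 33 = 1
x=25: ŷ = 13 + 25 = 38; e = 36 − 38 = -2
x=30: ŷ = 13 + 30 = 43; e = 43 − 43 = 0
x=35: ŷ = 13 + 35 = 48; e = 50 − 48 = 2
x=40: ŷ = 13 + 40 = 53; e = 52 − 53 = -1
x=45: ŷ = 13 + 45 = 58; e = 58 − 58 = 0
x=50: ŷ = 13 + 50 = 63; e = 63 − 63 = 0
SSE = 1 + 4 + 0 + 4 + 1 + 0 + 0 = 10
s = √(10/5) = √2 ≈ 1.414

s = 1.414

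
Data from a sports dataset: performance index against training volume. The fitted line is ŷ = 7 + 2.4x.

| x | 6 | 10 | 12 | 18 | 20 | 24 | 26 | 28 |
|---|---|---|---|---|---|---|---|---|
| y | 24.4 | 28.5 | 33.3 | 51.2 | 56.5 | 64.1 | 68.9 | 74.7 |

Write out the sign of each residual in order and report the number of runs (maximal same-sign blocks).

5 runs

x=6: ŷ = 7 + 2.4·6 = 21.4; e = 24.4 − 21.4 = 3
x=10: ŷ = 7 + 2.4·10 = 31; e = 28.5 − 31 = -2.5
x=12: ŷ = 7 + 2.4·12 = 35.8; e = 33.3 − 35.8 = -2.5
x=18: ŷ = 7 + 2.4·18 = 50.2; e = 51.2 − 50.2 = 1
x=20: ŷ = 7 + 2.4·20 = 55; e = 56.5 − 55 = 1.5
x=24: ŷ = 7 + 2.4·24 = 64.6; e = 64.1 − 64.6 = -0.5
x=26: ŷ = 7 + 2.4·26 = 69.4; e = 68.9 − 69.4 = -0.5
x=28: ŷ = 7 + 2.4·28 = 74.2; e = 74.7 − 74.2 = 0.5
Signs: + − − + + − − +
Runs: +×1, −×2, +×2, −×2, +×1 → 5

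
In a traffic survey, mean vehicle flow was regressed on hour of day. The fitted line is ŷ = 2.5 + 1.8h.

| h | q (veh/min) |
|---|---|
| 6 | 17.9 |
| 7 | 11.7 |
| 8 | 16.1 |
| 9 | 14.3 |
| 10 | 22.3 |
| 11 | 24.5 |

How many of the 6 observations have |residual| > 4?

h=6: ŷ = 2.5 + 1.8·6 = 13.3; r = 17.9 − 13.3 = 4.6
h=7: ŷ = 2.5 + 1.8·7 = 15.1; r = 11.7 − 15.1 = -3.4
h=8: ŷ = 2.5 + 1.8·8 = 16.9; r = 16.1 − 16.9 = -0.8
h=9: ŷ = 2.5 + 1.8·9 = 18.7; r = 14.3 − 18.7 = -4.4
h=10: ŷ = 2.5 + 1.8·10 = 20.5; r = 22.3 − 20.5 = 1.8
h=11: ŷ = 2.5 + 1.8·11 = 22.3; r = 24.5 − 22.3 = 2.2
|r| > 4: h=6 (|r|=4.6), h=9 (|r|=4.4) → 2

2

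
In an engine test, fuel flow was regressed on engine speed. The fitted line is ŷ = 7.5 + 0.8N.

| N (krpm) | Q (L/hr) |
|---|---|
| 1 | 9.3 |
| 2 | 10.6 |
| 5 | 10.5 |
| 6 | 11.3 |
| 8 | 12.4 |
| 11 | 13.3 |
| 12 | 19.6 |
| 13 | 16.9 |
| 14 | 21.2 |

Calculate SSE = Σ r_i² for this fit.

SSE = 30

N=1: ŷ = 7.5 + 0.8·1 = 8.3; r = 9.3 − 8.3 = 1
N=2: ŷ = 7.5 + 0.8·2 = 9.1; r = 10.6 − 9.1 = 1.5
N=5: ŷ = 7.5 + 0.8·5 = 11.5; r = 10.5 − 11.5 = -1
N=6: ŷ = 7.5 + 0.8·6 = 12.3; r = 11.3 − 12.3 = -1
N=8: ŷ = 7.5 + 0.8·8 = 13.9; r = 12.4 − 13.9 = -1.5
N=11: ŷ = 7.5 + 0.8·11 = 16.3; r = 13.3 − 16.3 = -3
N=12: ŷ = 7.5 + 0.8·12 = 17.1; r = 19.6 − 17.1 = 2.5
N=13: ŷ = 7.5 + 0.8·13 = 17.9; r = 16.9 − 17.9 = -1
N=14: ŷ = 7.5 + 0.8·14 = 18.7; r = 21.2 − 18.7 = 2.5
SSE = 1 + 2.25 + 1 + 1 + 2.25 + 9 + 6.25 + 1 + 6.25 = 30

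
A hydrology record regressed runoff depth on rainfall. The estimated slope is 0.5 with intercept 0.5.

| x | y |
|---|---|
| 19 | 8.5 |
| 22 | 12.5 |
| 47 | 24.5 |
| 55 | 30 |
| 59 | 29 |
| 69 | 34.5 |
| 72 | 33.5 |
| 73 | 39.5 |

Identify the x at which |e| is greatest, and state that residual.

x=19: ŷ = 0.5 + 0.5·19 = 10; e = 8.5 − 10 = -1.5
x=22: ŷ = 0.5 + 0.5·22 = 11.5; e = 12.5 − 11.5 = 1
x=47: ŷ = 0.5 + 0.5·47 = 24; e = 24.5 − 24 = 0.5
x=55: ŷ = 0.5 + 0.5·55 = 28; e = 30 − 28 = 2
x=59: ŷ = 0.5 + 0.5·59 = 30; e = 29 − 30 = -1
x=69: ŷ = 0.5 + 0.5·69 = 35; e = 34.5 − 35 = -0.5
x=72: ŷ = 0.5 + 0.5·72 = 36.5; e = 33.5 − 36.5 = -3
x=73: ŷ = 0.5 + 0.5·73 = 37; e = 39.5 − 37 = 2.5
Largest |e| is 3 at x = 72, residual -3.

x = 72, e = -3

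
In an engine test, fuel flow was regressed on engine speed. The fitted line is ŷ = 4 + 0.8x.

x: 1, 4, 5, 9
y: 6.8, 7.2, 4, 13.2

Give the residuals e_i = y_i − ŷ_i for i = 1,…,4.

2, 0, -4, 2

x=1: ŷ = 4 + 0.8·1 = 4.8; e = 6.8 − 4.8 = 2
x=4: ŷ = 4 + 0.8·4 = 7.2; e = 7.2 − 7.2 = 0
x=5: ŷ = 4 + 0.8·5 = 8; e = 4 − 8 = -4
x=9: ŷ = 4 + 0.8·9 = 11.2; e = 13.2 − 11.2 = 2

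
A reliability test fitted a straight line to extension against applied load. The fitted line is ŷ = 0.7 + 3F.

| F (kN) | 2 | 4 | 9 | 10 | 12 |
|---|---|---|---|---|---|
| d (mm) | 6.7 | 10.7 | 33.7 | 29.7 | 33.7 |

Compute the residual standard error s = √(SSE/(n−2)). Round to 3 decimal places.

s = 4.082

F=2: ŷ = 0.7 + 3·2 = 6.7; e = 6.7 − 6.7 = 0
F=4: ŷ = 0.7 + 3·4 = 12.7; e = 10.7 − 12.7 = -2
F=9: ŷ = 0.7 + 3·9 = 27.7; e = 33.7 − 27.7 = 6
F=10: ŷ = 0.7 + 3·10 = 30.7; e = 29.7 − 30.7 = -1
F=12: ŷ = 0.7 + 3·12 = 36.7; e = 33.7 − 36.7 = -3
SSE = 0 + 4 + 36 + 1 + 9 = 50
s = √(50/3) = √16.6667 ≈ 4.082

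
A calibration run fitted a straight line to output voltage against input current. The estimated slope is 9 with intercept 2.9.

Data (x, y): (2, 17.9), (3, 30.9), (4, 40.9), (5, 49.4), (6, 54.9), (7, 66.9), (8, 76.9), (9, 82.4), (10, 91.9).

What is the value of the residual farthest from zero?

e = -3

x=2: ŷ = 2.9 + 9·2 = 20.9; e = 17.9 − 20.9 = -3
x=3: ŷ = 2.9 + 9·3 = 29.9; e = 30.9 − 29.9 = 1
x=4: ŷ = 2.9 + 9·4 = 38.9; e = 40.9 − 38.9 = 2
x=5: ŷ = 2.9 + 9·5 = 47.9; e = 49.4 − 47.9 = 1.5
x=6: ŷ = 2.9 + 9·6 = 56.9; e = 54.9 − 56.9 = -2
x=7: ŷ = 2.9 + 9·7 = 65.9; e = 66.9 − 65.9 = 1
x=8: ŷ = 2.9 + 9·8 = 74.9; e = 76.9 − 74.9 = 2
x=9: ŷ = 2.9 + 9·9 = 83.9; e = 82.4 − 83.9 = -1.5
x=10: ŷ = 2.9 + 9·10 = 92.9; e = 91.9 − 92.9 = -1
Largest |e| is 3 at x = 2, residual -3.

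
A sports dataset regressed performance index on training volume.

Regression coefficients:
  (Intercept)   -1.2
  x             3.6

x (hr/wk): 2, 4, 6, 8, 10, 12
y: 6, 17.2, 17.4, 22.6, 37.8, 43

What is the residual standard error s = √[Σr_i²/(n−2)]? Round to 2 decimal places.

s = 3.87

x=2: ŷ = -1.2 + 3.6·2 = 6; r = 6 − 6 = 0
x=4: ŷ = -1.2 + 3.6·4 = 13.2; r = 17.2 − 13.2 = 4
x=6: ŷ = -1.2 + 3.6·6 = 20.4; r = 17.4 − 20.4 = -3
x=8: ŷ = -1.2 + 3.6·8 = 27.6; r = 22.6 − 27.6 = -5
x=10: ŷ = -1.2 + 3.6·10 = 34.8; r = 37.8 − 34.8 = 3
x=12: ŷ = -1.2 + 3.6·12 = 42; r = 43 − 42 = 1
SSE = 0 + 16 + 9 + 25 + 9 + 1 = 60
s = √(60/4) = √15 ≈ 3.87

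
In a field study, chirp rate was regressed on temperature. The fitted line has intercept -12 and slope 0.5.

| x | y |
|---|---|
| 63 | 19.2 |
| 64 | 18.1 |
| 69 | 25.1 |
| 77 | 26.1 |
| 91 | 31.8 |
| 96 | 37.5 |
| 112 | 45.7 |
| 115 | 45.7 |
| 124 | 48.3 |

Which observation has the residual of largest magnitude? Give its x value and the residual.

x=63: ŷ = -12 + 0.5·63 = 19.5; r = 19.2 − 19.5 = -0.3
x=64: ŷ = -12 + 0.5·64 = 20; r = 18.1 − 20 = -1.9
x=69: ŷ = -12 + 0.5·69 = 22.5; r = 25.1 − 22.5 = 2.6
x=77: ŷ = -12 + 0.5·77 = 26.5; r = 26.1 − 26.5 = -0.4
x=91: ŷ = -12 + 0.5·91 = 33.5; r = 31.8 − 33.5 = -1.7
x=96: ŷ = -12 + 0.5·96 = 36; r = 37.5 − 36 = 1.5
x=112: ŷ = -12 + 0.5·112 = 44; r = 45.7 − 44 = 1.7
x=115: ŷ = -12 + 0.5·115 = 45.5; r = 45.7 − 45.5 = 0.2
x=124: ŷ = -12 + 0.5·124 = 50; r = 48.3 − 50 = -1.7
Largest |r| is 2.6 at x = 69, residual 2.6.

x = 69, r = 2.6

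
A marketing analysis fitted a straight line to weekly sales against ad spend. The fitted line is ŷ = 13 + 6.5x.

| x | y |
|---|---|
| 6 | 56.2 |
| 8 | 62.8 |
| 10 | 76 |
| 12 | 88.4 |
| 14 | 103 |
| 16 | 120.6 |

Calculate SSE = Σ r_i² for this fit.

x=6: ŷ = 13 + 6.5·6 = 52; r = 56.2 − 52 = 4.2
x=8: ŷ = 13 + 6.5·8 = 65; r = 62.8 − 65 = -2.2
x=10: ŷ = 13 + 6.5·10 = 78; r = 76 − 78 = -2
x=12: ŷ = 13 + 6.5·12 = 91; r = 88.4 − 91 = -2.6
x=14: ŷ = 13 + 6.5·14 = 104; r = 103 − 104 = -1
x=16: ŷ = 13 + 6.5·16 = 117; r = 120.6 − 117 = 3.6
SSE = 17.64 + 4.84 + 4 + 6.76 + 1 + 12.96 = 47.2

SSE = 47.2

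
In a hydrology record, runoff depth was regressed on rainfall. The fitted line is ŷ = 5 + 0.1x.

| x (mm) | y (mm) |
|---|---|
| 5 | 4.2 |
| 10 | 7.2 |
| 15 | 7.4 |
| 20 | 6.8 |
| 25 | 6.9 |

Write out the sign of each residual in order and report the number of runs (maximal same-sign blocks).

3 runs

x=5: ŷ = 5 + 0.1·5 = 5.5; e = 4.2 − 5.5 = -1.3
x=10: ŷ = 5 + 0.1·10 = 6; e = 7.2 − 6 = 1.2
x=15: ŷ = 5 + 0.1·15 = 6.5; e = 7.4 − 6.5 = 0.9
x=20: ŷ = 5 + 0.1·20 = 7; e = 6.8 − 7 = -0.2
x=25: ŷ = 5 + 0.1·25 = 7.5; e = 6.9 − 7.5 = -0.6
Signs: − + + − −
Runs: −×1, +×2, −×2 → 3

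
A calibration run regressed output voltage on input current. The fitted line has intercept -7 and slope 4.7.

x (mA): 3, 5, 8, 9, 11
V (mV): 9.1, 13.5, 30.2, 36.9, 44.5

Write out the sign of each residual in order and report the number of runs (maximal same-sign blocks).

x=3: V̂ = -7 + 4.7·3 = 7.1; r = 9.1 − 7.1 = 2
x=5: V̂ = -7 + 4.7·5 = 16.5; r = 13.5 − 16.5 = -3
x=8: V̂ = -7 + 4.7·8 = 30.6; r = 30.2 − 30.6 = -0.4
x=9: V̂ = -7 + 4.7·9 = 35.3; r = 36.9 − 35.3 = 1.6
x=11: V̂ = -7 + 4.7·11 = 44.7; r = 44.5 − 44.7 = -0.2
Signs: + − − + −
Runs: +×1, −×2, +×1, −×1 → 4

4 runs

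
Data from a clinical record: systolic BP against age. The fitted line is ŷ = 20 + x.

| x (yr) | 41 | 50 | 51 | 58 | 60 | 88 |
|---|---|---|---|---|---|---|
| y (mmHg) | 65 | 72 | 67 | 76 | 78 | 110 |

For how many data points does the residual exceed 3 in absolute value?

2

x=41: ŷ = 20 + 41 = 61; e = 65 − 61 = 4
x=50: ŷ = 20 + 50 = 70; e = 72 − 70 = 2
x=51: ŷ = 20 + 51 = 71; e = 67 − 71 = -4
x=58: ŷ = 20 + 58 = 78; e = 76 − 78 = -2
x=60: ŷ = 20 + 60 = 80; e = 78 − 80 = -2
x=88: ŷ = 20 + 88 = 108; e = 110 − 108 = 2
|e| > 3: x=41 (|e|=4), x=51 (|e|=4) → 2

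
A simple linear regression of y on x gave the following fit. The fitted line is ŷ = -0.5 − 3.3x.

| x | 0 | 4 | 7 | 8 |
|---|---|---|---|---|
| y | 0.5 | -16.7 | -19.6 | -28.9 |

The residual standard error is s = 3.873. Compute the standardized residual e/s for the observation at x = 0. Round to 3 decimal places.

0.258

ŷ = -0.5 − 3.3·0 = -0.5
e = 0.5 − (-0.5) = 1
e/s = 1 / 3.873 = 0.258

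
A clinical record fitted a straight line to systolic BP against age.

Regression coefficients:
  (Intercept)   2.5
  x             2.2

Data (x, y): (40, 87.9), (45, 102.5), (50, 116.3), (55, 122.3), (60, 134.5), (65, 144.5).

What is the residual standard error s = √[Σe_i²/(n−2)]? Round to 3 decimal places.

x=40: ŷ = 2.5 + 2.2·40 = 90.5; e = 87.9 − 90.5 = -2.6
x=45: ŷ = 2.5 + 2.2·45 = 101.5; e = 102.5 − 101.5 = 1
x=50: ŷ = 2.5 + 2.2·50 = 112.5; e = 116.3 − 112.5 = 3.8
x=55: ŷ = 2.5 + 2.2·55 = 123.5; e = 122.3 − 123.5 = -1.2
x=60: ŷ = 2.5 + 2.2·60 = 134.5; e = 134.5 − 134.5 = 0
x=65: ŷ = 2.5 + 2.2·65 = 145.5; e = 144.5 − 145.5 = -1
SSE = 6.76 + 1 + 14.44 + 1.44 + 0 + 1 = 24.64
s = √(24.64/4) = √6.16 ≈ 2.482

s = 2.482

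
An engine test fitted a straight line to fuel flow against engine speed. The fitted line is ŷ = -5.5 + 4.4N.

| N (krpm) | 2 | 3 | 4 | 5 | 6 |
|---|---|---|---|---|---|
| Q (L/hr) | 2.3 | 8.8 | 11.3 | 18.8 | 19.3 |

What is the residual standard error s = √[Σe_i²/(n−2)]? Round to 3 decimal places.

N=2: ŷ = -5.5 + 4.4·2 = 3.3; e = 2.3 − 3.3 = -1
N=3: ŷ = -5.5 + 4.4·3 = 7.7; e = 8.8 − 7.7 = 1.1
N=4: ŷ = -5.5 + 4.4·4 = 12.1; e = 11.3 − 12.1 = -0.8
N=5: ŷ = -5.5 + 4.4·5 = 16.5; e = 18.8 − 16.5 = 2.3
N=6: ŷ = -5.5 + 4.4·6 = 20.9; e = 19.3 − 20.9 = -1.6
SSE = 1 + 1.21 + 0.64 + 5.29 + 2.56 = 10.7
s = √(10.7/3) = √3.56667 ≈ 1.889

s = 1.889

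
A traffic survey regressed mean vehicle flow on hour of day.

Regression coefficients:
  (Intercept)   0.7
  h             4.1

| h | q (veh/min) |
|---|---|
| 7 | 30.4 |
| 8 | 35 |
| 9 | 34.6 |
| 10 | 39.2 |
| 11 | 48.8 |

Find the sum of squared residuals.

h=7: q̂ = 0.7 + 4.1·7 = 29.4; r = 30.4 − 29.4 = 1
h=8: q̂ = 0.7 + 4.1·8 = 33.5; r = 35 − 33.5 = 1.5
h=9: q̂ = 0.7 + 4.1·9 = 37.6; r = 34.6 − 37.6 = -3
h=10: q̂ = 0.7 + 4.1·10 = 41.7; r = 39.2 − 41.7 = -2.5
h=11: q̂ = 0.7 + 4.1·11 = 45.8; r = 48.8 − 45.8 = 3
SSE = 1 + 2.25 + 9 + 6.25 + 9 = 27.5

SSE = 27.5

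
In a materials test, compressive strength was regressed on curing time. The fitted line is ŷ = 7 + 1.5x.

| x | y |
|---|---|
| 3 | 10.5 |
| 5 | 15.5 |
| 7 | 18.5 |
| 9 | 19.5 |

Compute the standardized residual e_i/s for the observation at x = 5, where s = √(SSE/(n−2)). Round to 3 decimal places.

0.707

x=3: ŷ = 7 + 1.5·3 = 11.5; e = 10.5 − 11.5 = -1
x=5: ŷ = 7 + 1.5·5 = 14.5; e = 15.5 − 14.5 = 1
x=7: ŷ = 7 + 1.5·7 = 17.5; e = 18.5 − 17.5 = 1
x=9: ŷ = 7 + 1.5·9 = 20.5; e = 19.5 − 20.5 = -1
SSE = 1 + 1 + 1 + 1 = 4
s = √(4/2) = 1.41421
e/s = 1 / 1.41421 = 0.707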